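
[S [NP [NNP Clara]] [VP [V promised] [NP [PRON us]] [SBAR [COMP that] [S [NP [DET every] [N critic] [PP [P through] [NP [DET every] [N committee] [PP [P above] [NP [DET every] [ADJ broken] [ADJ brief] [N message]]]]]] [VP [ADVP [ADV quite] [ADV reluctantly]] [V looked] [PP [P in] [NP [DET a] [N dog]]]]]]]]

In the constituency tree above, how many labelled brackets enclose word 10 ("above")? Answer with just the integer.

Path from the root down to the word: S → VP → SBAR → S → NP → PP → NP → PP → P. That is 9 enclosing brackets.

9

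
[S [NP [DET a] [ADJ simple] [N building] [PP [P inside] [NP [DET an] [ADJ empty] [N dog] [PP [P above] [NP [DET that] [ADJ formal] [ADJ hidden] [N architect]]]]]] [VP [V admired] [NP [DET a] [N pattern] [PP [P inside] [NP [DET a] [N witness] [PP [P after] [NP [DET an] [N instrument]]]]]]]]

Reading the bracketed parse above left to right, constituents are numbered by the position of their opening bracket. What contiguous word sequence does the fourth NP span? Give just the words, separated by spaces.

The NP opening brackets appear, in order, over: "a simple building inside an empty dog above that formal hidden architect"; "an empty dog above that formal hidden architect"; "that formal hidden architect"; "a pattern inside a witness after an instrument"; "a witness after an instrument"; "an instrument". The fourth one spans "a pattern inside a witness after an instrument".

a pattern inside a witness after an instrument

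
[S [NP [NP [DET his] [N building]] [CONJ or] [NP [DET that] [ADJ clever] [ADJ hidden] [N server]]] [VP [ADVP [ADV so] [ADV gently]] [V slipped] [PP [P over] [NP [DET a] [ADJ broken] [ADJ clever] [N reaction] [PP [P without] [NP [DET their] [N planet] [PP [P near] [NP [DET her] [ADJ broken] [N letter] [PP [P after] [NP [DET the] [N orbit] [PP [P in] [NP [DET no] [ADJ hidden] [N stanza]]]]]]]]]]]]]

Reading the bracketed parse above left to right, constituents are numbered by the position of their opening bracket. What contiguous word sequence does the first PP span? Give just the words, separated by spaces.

over a broken clever reaction without their planet near her broken letter after the orbit in no hidden stanza

The PP opening brackets appear, in order, over: "over a broken clever reaction without their planet near her broken letter after the orbit in no hidden stanza"; "without their planet near her broken letter after the orbit in no hidden stanza"; "near her broken letter after the orbit in no hidden stanza"; "after the orbit in no hidden stanza"; "in no hidden stanza". The first one spans "over a broken clever reaction without their planet near her broken letter after the orbit in no hidden stanza".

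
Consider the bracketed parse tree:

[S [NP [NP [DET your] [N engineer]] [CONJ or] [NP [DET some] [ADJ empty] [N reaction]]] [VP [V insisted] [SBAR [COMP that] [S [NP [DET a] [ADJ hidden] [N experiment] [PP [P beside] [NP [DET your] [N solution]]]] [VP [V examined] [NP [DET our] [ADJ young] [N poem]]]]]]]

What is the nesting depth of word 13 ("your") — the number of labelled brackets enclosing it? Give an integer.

8

The word sits inside DET, which is inside NP, inside PP, inside NP, inside S, inside SBAR, inside VP, inside S — 8 brackets in all.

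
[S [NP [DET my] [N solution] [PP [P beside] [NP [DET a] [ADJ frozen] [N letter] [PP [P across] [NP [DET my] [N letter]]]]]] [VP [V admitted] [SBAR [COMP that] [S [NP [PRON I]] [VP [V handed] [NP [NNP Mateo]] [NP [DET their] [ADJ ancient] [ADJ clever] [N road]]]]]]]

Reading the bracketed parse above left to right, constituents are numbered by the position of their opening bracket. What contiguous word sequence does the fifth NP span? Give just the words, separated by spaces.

Mateo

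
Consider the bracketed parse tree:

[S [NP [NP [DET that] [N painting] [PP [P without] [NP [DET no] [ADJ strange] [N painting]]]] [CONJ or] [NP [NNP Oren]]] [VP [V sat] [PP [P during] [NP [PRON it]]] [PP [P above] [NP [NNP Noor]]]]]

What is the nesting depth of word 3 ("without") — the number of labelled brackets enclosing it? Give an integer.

5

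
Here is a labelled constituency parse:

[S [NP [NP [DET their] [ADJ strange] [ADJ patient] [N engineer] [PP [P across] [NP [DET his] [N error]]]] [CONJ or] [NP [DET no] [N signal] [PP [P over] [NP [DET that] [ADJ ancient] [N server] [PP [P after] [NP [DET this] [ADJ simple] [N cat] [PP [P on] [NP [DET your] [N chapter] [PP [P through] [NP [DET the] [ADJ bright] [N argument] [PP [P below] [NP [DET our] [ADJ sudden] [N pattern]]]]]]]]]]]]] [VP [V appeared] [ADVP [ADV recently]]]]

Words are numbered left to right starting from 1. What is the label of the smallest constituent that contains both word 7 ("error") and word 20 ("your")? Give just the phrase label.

NP

Both words fall inside [NP their strange patient engineer across his error or no signal over that ancient server after this simple cat on your chapter through the bright argument below our sudden pattern] (words 1–29), and no smaller constituent contains them both. Label: NP.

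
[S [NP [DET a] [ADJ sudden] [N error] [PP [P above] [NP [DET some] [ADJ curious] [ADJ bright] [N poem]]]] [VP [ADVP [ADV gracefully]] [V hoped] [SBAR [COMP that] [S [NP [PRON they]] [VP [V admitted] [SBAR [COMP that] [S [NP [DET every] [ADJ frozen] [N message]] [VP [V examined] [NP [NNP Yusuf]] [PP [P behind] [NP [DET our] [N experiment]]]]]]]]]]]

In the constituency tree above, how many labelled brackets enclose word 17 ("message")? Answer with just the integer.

The word sits inside N, which is inside NP, inside S, inside SBAR, inside VP, inside S, inside SBAR, inside VP, inside S — 9 brackets in all.

9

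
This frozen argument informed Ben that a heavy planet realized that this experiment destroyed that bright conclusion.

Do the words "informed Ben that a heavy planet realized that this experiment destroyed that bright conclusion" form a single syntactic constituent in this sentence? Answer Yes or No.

Yes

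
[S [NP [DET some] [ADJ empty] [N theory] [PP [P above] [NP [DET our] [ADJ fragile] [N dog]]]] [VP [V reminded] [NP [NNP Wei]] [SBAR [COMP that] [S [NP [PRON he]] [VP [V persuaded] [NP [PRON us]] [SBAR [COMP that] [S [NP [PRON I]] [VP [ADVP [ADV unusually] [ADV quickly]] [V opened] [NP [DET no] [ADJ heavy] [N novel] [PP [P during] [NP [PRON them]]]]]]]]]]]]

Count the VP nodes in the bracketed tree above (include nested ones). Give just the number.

3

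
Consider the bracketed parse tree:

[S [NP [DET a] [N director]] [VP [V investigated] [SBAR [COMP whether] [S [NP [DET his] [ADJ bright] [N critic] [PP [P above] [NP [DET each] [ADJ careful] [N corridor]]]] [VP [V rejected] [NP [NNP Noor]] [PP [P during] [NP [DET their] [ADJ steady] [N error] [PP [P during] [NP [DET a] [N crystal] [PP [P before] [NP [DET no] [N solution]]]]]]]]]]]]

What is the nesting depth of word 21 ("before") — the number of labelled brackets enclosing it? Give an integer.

11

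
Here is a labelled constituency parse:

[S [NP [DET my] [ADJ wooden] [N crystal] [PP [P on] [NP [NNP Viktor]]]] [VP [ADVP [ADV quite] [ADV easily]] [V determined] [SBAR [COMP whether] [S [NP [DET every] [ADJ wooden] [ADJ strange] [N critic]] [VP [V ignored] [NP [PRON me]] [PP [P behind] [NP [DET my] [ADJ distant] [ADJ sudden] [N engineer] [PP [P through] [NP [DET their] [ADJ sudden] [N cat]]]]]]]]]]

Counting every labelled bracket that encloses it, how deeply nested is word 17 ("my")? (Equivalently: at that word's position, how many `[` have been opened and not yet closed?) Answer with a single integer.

8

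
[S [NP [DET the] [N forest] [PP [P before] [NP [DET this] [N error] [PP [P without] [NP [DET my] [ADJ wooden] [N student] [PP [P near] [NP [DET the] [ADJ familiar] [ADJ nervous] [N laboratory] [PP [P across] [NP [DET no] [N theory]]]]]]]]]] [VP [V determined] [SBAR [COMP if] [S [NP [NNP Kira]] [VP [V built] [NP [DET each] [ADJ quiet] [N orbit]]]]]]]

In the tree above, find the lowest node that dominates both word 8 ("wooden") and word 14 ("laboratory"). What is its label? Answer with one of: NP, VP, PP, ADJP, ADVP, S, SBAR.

The smallest bracket enclosing both words is [NP my wooden student near the familiar nervous laboratory across no theory], so the label is NP.

NP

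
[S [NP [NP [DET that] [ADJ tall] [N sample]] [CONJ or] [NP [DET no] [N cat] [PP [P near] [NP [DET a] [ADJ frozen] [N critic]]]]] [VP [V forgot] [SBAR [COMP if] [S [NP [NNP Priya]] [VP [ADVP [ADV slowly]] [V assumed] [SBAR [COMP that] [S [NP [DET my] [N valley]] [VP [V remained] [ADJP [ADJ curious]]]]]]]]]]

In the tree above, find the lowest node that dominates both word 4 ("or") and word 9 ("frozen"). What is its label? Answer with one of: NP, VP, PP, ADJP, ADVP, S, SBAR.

NP

Both words fall inside [NP that tall sample or no cat near a frozen critic] (words 1–10), and no smaller constituent contains them both. Label: NP.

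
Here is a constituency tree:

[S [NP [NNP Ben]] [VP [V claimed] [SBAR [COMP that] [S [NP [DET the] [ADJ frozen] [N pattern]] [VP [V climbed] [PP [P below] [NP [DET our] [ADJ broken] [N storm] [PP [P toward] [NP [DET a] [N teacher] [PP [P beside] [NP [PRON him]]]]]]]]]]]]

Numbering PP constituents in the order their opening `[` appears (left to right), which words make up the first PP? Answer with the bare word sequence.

below our broken storm toward a teacher beside him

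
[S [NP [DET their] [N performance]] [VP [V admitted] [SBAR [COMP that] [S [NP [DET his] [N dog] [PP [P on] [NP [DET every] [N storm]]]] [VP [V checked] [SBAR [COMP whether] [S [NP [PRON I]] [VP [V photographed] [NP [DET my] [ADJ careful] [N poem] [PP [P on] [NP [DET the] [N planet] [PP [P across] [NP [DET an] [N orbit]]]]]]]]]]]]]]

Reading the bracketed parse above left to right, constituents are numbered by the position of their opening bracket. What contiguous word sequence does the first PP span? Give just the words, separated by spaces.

on every storm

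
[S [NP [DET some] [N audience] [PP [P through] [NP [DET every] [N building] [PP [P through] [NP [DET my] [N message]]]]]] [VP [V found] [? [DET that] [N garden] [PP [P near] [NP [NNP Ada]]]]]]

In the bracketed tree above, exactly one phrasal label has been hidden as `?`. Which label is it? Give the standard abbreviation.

The `?` node immediately contains: DET 'that', N 'garden', PP. That is the internal structure of a noun phrase, so the label is NP.

NP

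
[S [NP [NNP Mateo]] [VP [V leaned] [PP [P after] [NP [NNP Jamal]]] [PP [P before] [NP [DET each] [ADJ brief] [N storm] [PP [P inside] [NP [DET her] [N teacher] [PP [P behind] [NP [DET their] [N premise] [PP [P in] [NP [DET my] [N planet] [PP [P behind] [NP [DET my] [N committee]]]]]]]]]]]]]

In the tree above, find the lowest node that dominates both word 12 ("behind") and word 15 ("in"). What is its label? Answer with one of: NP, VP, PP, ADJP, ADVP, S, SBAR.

PP

Both words fall inside [PP behind their premise in my planet behind my committee] (words 12–20), and no smaller constituent contains them both. Label: PP.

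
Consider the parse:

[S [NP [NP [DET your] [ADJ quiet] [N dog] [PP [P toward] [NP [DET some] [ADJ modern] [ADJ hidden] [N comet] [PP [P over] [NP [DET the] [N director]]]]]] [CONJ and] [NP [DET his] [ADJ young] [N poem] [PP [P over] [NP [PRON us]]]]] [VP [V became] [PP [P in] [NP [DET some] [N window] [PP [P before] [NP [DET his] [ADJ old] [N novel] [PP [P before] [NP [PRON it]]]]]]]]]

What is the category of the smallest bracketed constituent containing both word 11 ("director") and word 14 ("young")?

NP

Word 11 lies under S → NP → NP → PP → NP → PP → NP → N; word 14 lies under S → NP → NP → ADJ. The lowest shared node is the NP.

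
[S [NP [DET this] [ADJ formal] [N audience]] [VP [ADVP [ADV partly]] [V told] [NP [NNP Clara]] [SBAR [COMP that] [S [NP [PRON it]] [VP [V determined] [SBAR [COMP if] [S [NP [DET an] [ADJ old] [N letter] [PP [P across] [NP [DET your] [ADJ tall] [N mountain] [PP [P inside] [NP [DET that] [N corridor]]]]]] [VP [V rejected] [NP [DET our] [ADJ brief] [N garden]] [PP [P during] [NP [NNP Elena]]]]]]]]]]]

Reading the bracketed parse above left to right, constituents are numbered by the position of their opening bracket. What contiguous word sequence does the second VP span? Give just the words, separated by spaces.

The VP opening brackets appear, in order, over: "partly told Clara that it determined if an old letter across your tall mountain inside that corridor rejected our brief garden during Elena"; "determined if an old letter across your tall mountain inside that corridor rejected our brief garden during Elena"; "rejected our brief garden during Elena". The second one spans "determined if an old letter across your tall mountain inside that corridor rejected our brief garden during Elena".

determined if an old letter across your tall mountain inside that corridor rejected our brief garden during Elena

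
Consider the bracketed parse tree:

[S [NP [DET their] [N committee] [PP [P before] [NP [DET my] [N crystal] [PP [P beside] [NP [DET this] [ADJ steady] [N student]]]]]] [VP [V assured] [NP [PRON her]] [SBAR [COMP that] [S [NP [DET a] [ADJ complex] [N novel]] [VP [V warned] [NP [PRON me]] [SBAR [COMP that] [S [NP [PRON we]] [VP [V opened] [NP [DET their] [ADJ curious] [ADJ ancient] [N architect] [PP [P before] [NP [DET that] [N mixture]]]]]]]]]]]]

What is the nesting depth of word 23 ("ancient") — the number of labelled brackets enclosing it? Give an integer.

10

Counting open brackets not yet closed at "ancient": [S [VP [SBAR [S [VP [SBAR [S [VP [NP [ADJ = 10.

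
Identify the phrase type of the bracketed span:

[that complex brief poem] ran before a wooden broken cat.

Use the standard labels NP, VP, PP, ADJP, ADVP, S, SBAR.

"poem" is the head of the bracketed span, so the span is a noun phrase: NP.

NP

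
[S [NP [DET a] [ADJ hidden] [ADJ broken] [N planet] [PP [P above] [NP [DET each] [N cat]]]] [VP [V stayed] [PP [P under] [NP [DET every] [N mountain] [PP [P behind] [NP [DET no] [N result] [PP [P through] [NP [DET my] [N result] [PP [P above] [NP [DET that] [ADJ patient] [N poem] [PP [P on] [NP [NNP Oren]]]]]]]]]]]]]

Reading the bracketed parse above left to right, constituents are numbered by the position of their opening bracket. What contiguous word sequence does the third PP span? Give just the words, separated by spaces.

behind no result through my result above that patient poem on Oren

In left-to-right order the PP constituents are "above each cat"; "under every mountain behind no result through my result above that patient poem on Oren"; "behind no result through my result above that patient poem on Oren"; "through my result above that patient poem on Oren"; "above that patient poem on Oren"; "on Oren". Number 3 is "behind no result through my result above that patient poem on Oren".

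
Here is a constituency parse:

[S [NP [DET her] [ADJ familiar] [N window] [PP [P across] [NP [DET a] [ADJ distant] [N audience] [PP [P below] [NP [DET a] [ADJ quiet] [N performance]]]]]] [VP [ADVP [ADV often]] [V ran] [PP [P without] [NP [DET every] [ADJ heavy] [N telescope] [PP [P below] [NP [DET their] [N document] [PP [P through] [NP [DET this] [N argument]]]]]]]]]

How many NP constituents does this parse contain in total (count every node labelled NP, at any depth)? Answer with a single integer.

6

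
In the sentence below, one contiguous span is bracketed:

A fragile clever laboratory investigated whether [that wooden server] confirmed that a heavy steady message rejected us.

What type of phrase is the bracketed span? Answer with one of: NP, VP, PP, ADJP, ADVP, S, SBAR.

"server" is the head of the bracketed span, so the span is a noun phrase: NP.

NP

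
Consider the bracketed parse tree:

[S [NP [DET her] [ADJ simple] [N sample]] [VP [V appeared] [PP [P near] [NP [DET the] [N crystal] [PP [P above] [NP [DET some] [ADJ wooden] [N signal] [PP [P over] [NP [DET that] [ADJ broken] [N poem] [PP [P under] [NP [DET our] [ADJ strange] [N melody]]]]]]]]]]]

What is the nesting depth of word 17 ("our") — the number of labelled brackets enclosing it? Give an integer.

11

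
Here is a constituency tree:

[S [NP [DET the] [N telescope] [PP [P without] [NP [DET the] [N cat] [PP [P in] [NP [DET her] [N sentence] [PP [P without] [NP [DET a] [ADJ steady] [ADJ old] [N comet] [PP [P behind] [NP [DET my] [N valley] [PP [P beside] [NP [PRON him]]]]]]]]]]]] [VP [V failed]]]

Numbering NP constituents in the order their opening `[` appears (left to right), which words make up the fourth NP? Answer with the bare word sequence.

The NP opening brackets appear, in order, over: "the telescope without the cat in her sentence without a steady old comet behind my valley beside him"; "the cat in her sentence without a steady old comet behind my valley beside him"; "her sentence without a steady old comet behind my valley beside him"; "a steady old comet behind my valley beside him"; "my valley beside him"; "him". The fourth one spans "a steady old comet behind my valley beside him".

a steady old comet behind my valley beside him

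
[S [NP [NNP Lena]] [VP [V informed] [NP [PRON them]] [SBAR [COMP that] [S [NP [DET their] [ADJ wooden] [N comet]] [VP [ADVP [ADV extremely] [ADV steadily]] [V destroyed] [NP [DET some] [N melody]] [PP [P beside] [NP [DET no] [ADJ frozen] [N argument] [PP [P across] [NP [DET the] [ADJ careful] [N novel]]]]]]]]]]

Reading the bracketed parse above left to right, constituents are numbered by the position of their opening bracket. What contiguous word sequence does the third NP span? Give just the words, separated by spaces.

their wooden comet

Opening `[NP` markers occur at word positions 1, 3, 5, 11, 14, 18; the third of these opens the constituent [NP their wooden comet].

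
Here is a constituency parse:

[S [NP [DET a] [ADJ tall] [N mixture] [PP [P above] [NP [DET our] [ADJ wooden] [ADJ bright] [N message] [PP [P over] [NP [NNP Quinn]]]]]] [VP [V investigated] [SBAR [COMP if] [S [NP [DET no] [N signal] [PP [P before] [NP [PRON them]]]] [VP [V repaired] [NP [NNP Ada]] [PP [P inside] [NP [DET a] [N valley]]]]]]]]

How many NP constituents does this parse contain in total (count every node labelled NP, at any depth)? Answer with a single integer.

7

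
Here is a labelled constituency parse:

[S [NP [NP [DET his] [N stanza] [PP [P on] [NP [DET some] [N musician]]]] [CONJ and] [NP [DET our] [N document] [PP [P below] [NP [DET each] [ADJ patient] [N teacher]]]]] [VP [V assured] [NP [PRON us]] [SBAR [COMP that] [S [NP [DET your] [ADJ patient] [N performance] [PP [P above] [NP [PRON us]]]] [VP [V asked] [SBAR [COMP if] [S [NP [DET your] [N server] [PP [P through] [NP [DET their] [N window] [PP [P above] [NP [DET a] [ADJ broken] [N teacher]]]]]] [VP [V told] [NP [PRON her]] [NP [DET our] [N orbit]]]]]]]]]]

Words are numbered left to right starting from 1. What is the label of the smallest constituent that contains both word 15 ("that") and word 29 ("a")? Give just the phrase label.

Word 15 lies under S → VP → SBAR → COMP; word 29 lies under S → VP → SBAR → S → VP → SBAR → S → NP → PP → NP → PP → NP → DET. The lowest shared node is the SBAR.

SBAR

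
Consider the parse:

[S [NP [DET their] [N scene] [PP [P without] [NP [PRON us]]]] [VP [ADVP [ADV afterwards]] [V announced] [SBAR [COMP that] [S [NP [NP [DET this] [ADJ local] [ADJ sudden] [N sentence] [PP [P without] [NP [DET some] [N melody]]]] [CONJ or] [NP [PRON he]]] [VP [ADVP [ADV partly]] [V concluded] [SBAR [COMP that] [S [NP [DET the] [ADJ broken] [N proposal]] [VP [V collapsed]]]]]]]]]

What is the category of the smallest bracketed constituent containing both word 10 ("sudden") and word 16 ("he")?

Word 10 lies under S → VP → SBAR → S → NP → NP → ADJ; word 16 lies under S → VP → SBAR → S → NP → NP → PRON. The lowest shared node is the NP.

NP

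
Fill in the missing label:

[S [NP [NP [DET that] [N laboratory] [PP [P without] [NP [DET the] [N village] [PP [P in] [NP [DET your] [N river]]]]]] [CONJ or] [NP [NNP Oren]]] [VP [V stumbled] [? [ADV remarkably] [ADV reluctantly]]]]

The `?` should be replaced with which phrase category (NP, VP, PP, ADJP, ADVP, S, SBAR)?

Looking at what the `?` directly dominates — ADV 'remarkably', ADV 'reluctantly' — this is an adverb phrase (ADVP).

ADVP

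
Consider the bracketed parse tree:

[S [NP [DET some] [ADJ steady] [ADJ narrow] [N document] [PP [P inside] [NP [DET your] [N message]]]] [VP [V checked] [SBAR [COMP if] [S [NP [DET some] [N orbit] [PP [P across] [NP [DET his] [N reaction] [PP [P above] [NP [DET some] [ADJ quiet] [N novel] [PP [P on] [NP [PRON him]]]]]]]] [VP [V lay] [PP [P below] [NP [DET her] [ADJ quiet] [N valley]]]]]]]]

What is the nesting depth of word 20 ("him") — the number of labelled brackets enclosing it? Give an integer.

Counting open brackets not yet closed at "him": [S [VP [SBAR [S [NP [PP [NP [PP [NP [PP [NP [PRON = 12.

12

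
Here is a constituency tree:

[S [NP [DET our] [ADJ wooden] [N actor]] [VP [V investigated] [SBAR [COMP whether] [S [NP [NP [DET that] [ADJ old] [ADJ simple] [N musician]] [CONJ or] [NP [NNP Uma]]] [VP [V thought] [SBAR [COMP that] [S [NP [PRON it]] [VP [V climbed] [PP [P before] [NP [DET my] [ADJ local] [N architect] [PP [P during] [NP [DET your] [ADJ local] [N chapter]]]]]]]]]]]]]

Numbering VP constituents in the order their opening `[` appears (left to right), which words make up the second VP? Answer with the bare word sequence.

In left-to-right order the VP constituents are "investigated whether that old simple musician or Uma thought that it climbed before my local architect during your local chapter"; "thought that it climbed before my local architect during your local chapter"; "climbed before my local architect during your local chapter". Number 2 is "thought that it climbed before my local architect during your local chapter".

thought that it climbed before my local architect during your local chapter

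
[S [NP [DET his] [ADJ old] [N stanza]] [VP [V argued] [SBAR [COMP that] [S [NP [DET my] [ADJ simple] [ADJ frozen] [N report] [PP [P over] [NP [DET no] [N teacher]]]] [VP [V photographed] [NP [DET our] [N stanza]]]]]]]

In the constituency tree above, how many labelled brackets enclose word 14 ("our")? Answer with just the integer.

7

Path from the root down to the word: S → VP → SBAR → S → VP → NP → DET. That is 7 enclosing brackets.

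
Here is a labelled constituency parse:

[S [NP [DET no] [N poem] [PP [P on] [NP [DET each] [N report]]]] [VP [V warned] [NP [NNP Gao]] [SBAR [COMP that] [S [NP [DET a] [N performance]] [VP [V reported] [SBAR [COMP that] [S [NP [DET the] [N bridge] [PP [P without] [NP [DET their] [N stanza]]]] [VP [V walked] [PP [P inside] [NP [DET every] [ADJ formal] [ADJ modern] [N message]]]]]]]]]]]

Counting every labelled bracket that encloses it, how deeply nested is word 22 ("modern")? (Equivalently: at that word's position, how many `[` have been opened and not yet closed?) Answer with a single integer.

11

Counting open brackets not yet closed at "modern": [S [VP [SBAR [S [VP [SBAR [S [VP [PP [NP [ADJ = 11.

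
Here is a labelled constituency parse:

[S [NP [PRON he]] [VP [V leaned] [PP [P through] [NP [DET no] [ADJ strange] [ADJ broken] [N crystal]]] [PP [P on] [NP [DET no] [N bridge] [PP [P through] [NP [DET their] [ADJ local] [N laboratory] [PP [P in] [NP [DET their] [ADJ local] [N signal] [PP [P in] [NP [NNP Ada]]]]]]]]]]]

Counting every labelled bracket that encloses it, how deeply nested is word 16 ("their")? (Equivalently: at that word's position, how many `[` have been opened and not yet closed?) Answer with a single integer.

The word sits inside DET, which is inside NP, inside PP, inside NP, inside PP, inside NP, inside PP, inside VP, inside S — 9 brackets in all.

9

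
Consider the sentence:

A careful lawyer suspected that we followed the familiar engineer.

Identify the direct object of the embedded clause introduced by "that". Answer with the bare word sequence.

the familiar engineer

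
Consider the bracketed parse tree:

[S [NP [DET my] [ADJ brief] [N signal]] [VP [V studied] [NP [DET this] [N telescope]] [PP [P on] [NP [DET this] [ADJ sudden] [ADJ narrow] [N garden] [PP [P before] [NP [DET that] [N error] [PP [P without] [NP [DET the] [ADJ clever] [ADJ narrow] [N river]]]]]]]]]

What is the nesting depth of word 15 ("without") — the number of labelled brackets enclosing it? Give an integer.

8

Counting open brackets not yet closed at "without": [S [VP [PP [NP [PP [NP [PP [P = 8.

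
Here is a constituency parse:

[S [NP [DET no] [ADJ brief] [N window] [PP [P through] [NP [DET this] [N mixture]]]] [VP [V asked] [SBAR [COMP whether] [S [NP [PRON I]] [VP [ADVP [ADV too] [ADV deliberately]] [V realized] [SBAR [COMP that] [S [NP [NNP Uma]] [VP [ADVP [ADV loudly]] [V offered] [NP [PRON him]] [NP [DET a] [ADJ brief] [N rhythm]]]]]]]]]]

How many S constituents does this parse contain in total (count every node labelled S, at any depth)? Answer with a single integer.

3

Listing each S by its span: [S no brief window through this mixture asked whether I too deliberately realized that Uma loudly offered him a brief rhythm]; [S I too deliberately realized that Uma loudly offered him a brief rhythm]; [S Uma loudly offered him a brief rhythm] — that makes 3.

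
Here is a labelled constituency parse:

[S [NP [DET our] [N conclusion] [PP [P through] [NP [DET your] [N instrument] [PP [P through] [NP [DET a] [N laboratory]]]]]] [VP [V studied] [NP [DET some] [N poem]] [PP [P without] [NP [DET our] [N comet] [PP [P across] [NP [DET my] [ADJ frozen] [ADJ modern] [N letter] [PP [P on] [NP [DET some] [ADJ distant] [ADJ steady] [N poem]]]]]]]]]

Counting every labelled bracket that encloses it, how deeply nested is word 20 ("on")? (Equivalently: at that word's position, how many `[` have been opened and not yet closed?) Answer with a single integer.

Path from the root down to the word: S → VP → PP → NP → PP → NP → PP → P. That is 8 enclosing brackets.

8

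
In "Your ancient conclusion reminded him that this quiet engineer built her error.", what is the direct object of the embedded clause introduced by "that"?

The verb of the embedded clause introduced by "that" is "built"; its direct object is the NP "her error".

her error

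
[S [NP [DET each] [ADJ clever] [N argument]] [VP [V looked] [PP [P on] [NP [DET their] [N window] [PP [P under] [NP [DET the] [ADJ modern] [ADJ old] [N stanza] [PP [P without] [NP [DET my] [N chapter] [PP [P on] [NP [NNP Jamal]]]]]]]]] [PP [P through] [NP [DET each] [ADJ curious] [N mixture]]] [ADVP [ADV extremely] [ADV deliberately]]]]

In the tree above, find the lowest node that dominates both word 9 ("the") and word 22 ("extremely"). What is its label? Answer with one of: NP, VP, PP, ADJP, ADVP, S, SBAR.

VP

Word 9 lies under S → VP → PP → NP → PP → NP → DET; word 22 lies under S → VP → ADVP → ADV. The lowest shared node is the VP.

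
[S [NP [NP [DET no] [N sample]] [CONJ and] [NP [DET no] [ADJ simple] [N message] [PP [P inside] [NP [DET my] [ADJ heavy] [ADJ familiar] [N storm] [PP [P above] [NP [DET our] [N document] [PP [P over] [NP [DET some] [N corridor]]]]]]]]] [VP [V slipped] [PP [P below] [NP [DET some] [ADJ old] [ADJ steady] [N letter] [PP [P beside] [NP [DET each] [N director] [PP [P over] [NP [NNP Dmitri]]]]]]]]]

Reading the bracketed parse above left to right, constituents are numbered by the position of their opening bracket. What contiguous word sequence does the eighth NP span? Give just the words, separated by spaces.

The NP opening brackets appear, in order, over: "no sample and no simple message inside my heavy familiar storm above our document over some corridor"; "no sample"; "no simple message inside my heavy familiar storm above our document over some corridor"; "my heavy familiar storm above our document over some corridor"; "our document over some corridor"; "some corridor"; "some old steady letter beside each director over Dmitri"; "each director over Dmitri"; "Dmitri". The eighth one spans "each director over Dmitri".

each director over Dmitri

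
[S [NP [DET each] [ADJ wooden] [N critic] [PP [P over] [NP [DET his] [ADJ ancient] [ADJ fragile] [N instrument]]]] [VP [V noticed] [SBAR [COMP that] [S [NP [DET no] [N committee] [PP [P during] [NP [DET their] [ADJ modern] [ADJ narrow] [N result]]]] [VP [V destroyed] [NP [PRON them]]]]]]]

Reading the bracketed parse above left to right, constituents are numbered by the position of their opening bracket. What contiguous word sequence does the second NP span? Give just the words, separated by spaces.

his ancient fragile instrument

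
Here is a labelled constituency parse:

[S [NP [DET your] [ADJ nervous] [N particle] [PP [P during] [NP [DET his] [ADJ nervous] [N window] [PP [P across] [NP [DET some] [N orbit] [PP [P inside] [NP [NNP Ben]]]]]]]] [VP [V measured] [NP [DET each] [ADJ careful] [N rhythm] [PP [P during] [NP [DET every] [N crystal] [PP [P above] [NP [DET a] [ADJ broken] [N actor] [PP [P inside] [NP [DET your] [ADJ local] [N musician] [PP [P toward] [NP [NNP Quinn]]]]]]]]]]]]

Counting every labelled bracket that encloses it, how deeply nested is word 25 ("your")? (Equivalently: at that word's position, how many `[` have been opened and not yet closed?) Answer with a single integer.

10

Path from the root down to the word: S → VP → NP → PP → NP → PP → NP → PP → NP → DET. That is 10 enclosing brackets.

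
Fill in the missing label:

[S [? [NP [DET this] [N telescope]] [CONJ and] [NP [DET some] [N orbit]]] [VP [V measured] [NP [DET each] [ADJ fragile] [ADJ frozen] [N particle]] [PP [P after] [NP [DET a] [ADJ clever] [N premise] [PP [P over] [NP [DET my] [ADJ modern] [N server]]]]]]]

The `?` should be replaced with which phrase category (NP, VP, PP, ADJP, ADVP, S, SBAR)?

NP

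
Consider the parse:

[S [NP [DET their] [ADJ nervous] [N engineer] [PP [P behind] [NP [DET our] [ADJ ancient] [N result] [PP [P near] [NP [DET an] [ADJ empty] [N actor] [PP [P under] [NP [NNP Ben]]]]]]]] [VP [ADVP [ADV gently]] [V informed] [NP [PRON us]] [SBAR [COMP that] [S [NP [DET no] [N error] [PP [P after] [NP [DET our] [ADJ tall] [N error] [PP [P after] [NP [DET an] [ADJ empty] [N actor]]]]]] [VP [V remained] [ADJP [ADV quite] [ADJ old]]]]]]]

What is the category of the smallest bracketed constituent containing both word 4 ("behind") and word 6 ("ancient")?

PP

Both words fall inside [PP behind our ancient result near an empty actor under Ben] (words 4–13), and no smaller constituent contains them both. Label: PP.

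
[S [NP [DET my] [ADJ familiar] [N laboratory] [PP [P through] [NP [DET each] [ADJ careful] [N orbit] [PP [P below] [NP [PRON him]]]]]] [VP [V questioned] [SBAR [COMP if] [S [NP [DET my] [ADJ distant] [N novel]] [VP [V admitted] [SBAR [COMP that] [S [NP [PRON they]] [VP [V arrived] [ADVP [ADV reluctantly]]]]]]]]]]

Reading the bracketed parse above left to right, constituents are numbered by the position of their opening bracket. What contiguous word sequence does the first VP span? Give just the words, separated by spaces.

questioned if my distant novel admitted that they arrived reluctantly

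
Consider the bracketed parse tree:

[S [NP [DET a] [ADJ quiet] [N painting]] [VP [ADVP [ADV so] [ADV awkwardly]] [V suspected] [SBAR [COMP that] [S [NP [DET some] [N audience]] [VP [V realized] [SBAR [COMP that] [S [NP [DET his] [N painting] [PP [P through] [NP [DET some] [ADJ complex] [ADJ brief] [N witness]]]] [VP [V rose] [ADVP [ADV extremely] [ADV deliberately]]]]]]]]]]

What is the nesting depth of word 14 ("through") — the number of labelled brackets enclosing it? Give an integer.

10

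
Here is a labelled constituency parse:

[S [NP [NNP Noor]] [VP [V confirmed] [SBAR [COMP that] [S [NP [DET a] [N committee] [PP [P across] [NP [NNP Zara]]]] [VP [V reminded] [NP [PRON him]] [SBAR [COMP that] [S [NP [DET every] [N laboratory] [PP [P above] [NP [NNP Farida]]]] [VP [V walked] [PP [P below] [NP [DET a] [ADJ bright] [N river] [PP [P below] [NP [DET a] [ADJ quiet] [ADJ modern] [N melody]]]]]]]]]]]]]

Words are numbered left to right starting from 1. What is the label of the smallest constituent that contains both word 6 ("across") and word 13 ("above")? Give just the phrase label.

The smallest bracket enclosing both words is [S a committee across Zara reminded him that every laboratory above Farida walked below a bright river below a quiet modern melody], so the label is S.

S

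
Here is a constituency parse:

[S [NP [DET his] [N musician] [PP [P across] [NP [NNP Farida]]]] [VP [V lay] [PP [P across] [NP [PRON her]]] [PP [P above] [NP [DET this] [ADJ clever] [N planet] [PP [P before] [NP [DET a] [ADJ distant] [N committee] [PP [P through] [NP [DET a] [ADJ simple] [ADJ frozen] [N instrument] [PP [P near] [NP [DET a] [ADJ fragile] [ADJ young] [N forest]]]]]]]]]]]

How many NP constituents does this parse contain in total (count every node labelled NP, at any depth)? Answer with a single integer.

7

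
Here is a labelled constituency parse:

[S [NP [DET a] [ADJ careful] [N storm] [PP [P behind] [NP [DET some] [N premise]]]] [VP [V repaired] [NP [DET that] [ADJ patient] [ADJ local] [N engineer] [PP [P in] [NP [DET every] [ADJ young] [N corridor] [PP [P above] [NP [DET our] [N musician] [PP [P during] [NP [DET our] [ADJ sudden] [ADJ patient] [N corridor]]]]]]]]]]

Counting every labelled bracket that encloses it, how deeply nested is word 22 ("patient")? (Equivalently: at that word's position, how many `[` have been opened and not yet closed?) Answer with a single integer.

10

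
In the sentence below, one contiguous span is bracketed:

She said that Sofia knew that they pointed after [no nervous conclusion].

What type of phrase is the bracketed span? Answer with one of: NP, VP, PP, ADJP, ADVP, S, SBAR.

NP

The bracketed span "no nervous conclusion" is headed by "conclusion", making it a noun phrase (NP).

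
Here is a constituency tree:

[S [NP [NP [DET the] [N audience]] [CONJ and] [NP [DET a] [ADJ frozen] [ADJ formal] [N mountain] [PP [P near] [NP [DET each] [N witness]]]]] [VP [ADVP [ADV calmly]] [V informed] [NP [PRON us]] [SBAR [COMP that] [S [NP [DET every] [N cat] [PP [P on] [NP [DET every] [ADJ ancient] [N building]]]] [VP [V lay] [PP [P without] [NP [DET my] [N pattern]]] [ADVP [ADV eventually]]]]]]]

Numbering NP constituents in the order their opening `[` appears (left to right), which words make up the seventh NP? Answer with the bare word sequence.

every ancient building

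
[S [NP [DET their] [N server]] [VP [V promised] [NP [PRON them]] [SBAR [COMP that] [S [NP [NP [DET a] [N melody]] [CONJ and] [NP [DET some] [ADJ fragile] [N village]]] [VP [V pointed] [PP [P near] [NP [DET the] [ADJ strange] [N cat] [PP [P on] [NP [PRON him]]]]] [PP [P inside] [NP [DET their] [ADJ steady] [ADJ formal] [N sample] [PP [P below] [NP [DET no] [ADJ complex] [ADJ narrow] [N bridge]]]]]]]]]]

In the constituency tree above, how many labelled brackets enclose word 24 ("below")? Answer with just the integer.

9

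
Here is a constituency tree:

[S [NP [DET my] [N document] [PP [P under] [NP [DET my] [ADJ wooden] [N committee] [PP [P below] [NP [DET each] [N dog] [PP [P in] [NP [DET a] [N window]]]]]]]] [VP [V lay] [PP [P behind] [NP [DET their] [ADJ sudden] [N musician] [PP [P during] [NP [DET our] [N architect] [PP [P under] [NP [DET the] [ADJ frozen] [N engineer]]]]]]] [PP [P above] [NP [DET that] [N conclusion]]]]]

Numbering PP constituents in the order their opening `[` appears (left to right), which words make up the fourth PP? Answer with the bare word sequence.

behind their sudden musician during our architect under the frozen engineer

In left-to-right order the PP constituents are "under my wooden committee below each dog in a window"; "below each dog in a window"; "in a window"; "behind their sudden musician during our architect under the frozen engineer"; "during our architect under the frozen engineer"; "under the frozen engineer"; "above that conclusion". Number 4 is "behind their sudden musician during our architect under the frozen engineer".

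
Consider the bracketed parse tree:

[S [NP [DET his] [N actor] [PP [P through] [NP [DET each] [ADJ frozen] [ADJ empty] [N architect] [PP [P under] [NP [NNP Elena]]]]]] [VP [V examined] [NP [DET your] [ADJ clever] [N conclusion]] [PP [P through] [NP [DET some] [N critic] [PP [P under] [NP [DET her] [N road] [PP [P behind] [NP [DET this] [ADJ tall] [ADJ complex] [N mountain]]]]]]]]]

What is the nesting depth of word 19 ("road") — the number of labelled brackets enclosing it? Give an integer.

7

Path from the root down to the word: S → VP → PP → NP → PP → NP → N. That is 7 enclosing brackets.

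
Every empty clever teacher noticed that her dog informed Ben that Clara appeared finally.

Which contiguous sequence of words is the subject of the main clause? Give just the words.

every empty clever teacher

The subject of the main clause is the NP immediately before the verb "noticed": "every empty clever teacher".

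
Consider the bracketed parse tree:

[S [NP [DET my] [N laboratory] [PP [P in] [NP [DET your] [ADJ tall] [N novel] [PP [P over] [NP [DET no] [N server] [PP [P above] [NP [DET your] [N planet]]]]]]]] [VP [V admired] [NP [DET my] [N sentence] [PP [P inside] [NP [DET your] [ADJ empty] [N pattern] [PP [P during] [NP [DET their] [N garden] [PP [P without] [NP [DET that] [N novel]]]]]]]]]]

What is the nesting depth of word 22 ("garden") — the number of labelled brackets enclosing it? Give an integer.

8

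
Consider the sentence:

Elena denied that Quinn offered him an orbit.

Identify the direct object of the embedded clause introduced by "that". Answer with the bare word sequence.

"offered" heads the VP of the embedded clause introduced by "that", and "an orbit" is its direct object.

an orbit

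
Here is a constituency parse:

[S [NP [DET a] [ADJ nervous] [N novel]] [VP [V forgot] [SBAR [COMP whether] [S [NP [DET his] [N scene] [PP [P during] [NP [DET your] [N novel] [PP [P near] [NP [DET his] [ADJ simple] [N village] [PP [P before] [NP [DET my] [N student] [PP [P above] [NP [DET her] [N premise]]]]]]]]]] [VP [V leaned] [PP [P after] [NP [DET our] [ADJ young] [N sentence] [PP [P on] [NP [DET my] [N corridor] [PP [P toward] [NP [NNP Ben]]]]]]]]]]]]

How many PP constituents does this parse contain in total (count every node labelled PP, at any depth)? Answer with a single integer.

Listing each PP by its span: [PP during your novel near his simple village before my student above her premise]; [PP near his simple village before my student above her premise]; [PP before my student above her premise]; [PP above her premise]; [PP after our young sentence on my corridor toward Ben]; [PP on my corridor toward Ben] … — that makes 7.

7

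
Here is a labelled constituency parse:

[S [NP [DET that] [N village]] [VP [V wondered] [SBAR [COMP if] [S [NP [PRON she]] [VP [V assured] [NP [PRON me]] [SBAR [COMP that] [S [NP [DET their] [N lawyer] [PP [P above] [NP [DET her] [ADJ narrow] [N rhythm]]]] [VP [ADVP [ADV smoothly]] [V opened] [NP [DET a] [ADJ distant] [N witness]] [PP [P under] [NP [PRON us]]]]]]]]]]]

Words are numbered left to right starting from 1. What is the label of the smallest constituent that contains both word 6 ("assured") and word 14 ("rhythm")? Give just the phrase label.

The smallest bracket enclosing both words is [VP assured me that their lawyer above her narrow rhythm smoothly opened a distant witness under us], so the label is VP.

VP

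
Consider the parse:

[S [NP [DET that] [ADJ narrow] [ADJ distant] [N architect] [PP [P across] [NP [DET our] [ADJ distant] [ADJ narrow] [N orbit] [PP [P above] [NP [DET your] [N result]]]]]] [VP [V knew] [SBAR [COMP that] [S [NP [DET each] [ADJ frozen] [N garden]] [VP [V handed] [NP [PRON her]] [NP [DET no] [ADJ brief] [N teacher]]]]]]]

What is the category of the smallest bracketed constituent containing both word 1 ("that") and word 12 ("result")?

The smallest bracket enclosing both words is [NP that narrow distant architect across our distant narrow orbit above your result], so the label is NP.

NP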